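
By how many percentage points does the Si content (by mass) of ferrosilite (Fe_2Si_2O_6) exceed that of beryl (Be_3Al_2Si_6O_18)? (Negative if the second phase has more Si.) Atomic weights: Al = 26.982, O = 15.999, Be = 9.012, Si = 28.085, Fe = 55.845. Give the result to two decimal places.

Si in Fe_2Si_2O_6: molar mass 263.854 g/mol; 2×28.085 = 56.170 g → 21.29 wt%.
Si in Be_3Al_2Si_6O_18: molar mass 537.492 g/mol; 6×28.085 = 168.510 g → 31.35 wt%.
Difference = 21.29 − 31.35 = -10.06 percentage points.

-10.06 percentage points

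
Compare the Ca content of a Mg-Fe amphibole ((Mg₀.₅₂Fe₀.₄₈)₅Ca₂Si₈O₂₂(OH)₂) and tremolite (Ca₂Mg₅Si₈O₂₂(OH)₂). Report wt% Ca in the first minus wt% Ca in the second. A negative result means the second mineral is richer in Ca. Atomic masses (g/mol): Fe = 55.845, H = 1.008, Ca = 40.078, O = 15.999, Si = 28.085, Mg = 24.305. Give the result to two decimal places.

-0.84 percentage points

Ca in (Mg₀.₅₂Fe₀.₄₈)₅Ca₂Si₈O₂₂(OH)₂: molar mass 888.049 g/mol; 2×40.078 = 80.156 g → 9.03 wt%.
Ca in Ca₂Mg₅Si₈O₂₂(OH)₂: molar mass 812.353 g/mol; 2×40.078 = 80.156 g → 9.87 wt%.
Difference = 9.03 − 9.87 = -0.84 percentage points.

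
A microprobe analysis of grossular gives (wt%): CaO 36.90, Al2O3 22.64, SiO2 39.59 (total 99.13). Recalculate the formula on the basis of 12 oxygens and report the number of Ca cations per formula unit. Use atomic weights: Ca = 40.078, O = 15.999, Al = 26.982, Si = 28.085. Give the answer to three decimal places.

36.90 wt% CaO ÷ 56.077 g/mol = 0.65802 mol, giving 0.65802 Ca and 0.65802 O.
22.64 wt% Al2O3 ÷ 101.961 g/mol = 0.22205 mol, giving 0.44410 Al and 0.66615 O.
39.59 wt% SiO2 ÷ 60.083 g/mol = 0.65892 mol, giving 0.65892 Si and 1.31784 O.
Oxygen sums to 2.64201; scaling by 12/2.64201 = 4.54200 puts the formula on 12 O.
Ca: 0.65802 × 4.54200 = 2.989 atoms per formula unit.

2.989 Ca apfu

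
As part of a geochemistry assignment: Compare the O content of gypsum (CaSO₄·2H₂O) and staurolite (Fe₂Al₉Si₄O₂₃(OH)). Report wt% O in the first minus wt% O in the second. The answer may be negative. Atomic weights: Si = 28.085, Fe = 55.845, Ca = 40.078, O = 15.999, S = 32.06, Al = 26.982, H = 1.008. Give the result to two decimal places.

O in CaSO₄·2H₂O: molar mass 172.164 g/mol; 6×15.999 = 95.994 g → 55.76 wt%.
O in Fe₂Al₉Si₄O₂₃(OH): molar mass 851.852 g/mol; 24×15.999 = 383.976 g → 45.08 wt%.
Difference = 55.76 − 45.08 = 10.68 percentage points.

10.68 percentage points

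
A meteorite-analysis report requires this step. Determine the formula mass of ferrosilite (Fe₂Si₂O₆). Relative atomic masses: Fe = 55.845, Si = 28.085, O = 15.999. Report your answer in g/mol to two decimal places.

Fe: 2 × 55.845 = 111.6900
Si: 2 × 28.085 = 56.1700
O: 6 × 15.999 = 95.9940
Summing the contributions gives the formula mass.

263.85 g/mol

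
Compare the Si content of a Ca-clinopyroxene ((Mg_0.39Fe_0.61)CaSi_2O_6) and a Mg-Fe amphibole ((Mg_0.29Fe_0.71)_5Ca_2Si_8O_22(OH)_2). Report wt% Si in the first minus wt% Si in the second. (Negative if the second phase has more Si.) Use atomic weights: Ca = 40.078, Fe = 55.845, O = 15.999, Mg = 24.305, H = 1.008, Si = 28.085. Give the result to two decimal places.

Si in (Mg_0.39Fe_0.61)CaSi_2O_6: molar mass 235.786 g/mol; 2×28.085 = 56.170 g → 23.82 wt%.
Si in (Mg_0.29Fe_0.71)_5Ca_2Si_8O_22(OH)_2: molar mass 924.320 g/mol; 8×28.085 = 224.680 g → 24.31 wt%.
Difference = 23.82 − 24.31 = -0.49 percentage points.

-0.49 percentage points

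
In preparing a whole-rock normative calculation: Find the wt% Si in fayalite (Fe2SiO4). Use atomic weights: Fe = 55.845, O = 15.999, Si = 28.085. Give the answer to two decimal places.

Formula mass = 2·55.845 + 1·28.085 + 4·15.999 = 203.771 g/mol, of which 28.085 g is Si.
So Si makes up 28.085/203.771 = 0.1378 of the mass, i.e. 13.78%.

13.78 mass %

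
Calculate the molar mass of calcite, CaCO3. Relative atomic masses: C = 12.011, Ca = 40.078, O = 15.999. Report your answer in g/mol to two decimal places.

100.09 g/mol

The formula mass is the sum 1(40.078) + 1(12.011) + 3(15.999).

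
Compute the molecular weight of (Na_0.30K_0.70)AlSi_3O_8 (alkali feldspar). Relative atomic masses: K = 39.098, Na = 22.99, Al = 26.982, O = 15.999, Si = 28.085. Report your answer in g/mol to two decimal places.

The formula mass is the sum 0.30·22.99 + 0.70·39.098 + 1·26.982 + 3·28.085 + 8·15.999.

273.49 g/mol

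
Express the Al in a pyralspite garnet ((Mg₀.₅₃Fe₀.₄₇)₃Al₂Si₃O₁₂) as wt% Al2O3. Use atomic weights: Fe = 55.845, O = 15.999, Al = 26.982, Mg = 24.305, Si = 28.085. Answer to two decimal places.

M((Mg₀.₅₃Fe₀.₄₇)₃Al₂Si₃O₁₂) = 447.593 g/mol; M(Al2O3) = 101.961 g/mol.
Moles Al2O3 per formula unit = 2 Al ÷ 2 = 1.0000.
Al2O3 fraction = (1.0000 × 101.961) / 447.593 = 101.961/447.593 = 0.2278.

22.78 wt%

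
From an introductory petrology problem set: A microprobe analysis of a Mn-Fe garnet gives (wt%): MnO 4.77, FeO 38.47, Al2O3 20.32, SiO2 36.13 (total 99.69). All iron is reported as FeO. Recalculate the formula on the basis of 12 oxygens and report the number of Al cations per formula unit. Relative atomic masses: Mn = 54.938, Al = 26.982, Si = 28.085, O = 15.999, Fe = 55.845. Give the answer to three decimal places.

1.990 Al apfu

MnO: 4.77/70.937 = 0.06724 mol → 0.06724 mol Mn, 0.06724 mol O.
FeO: 38.47/71.844 = 0.53547 mol → 0.53547 mol Fe, 0.53547 mol O.
Al2O3: 20.32/101.961 = 0.19929 mol → 0.39858 mol Al, 0.59787 mol O.
SiO2: 36.13/60.083 = 0.60133 mol → 0.60133 mol Si, 1.20266 mol O.
Total oxygen = 2.40324 mol. Normalization factor = 12/2.40324 = 4.99326.
Al per 12 O = 0.39858 × 4.99326 = 1.990.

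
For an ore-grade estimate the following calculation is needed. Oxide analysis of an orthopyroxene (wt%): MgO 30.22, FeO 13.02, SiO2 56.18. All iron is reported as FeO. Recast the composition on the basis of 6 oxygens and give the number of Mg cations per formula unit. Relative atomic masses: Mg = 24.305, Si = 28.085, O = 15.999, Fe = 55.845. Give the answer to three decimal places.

MgO (M=40.304): mol = 0.74980; Mg = 0.74980, O = 0.74980.
FeO (M=71.844): mol = 0.18123; Fe = 0.18123, O = 0.18123.
SiO2 (M=60.083): mol = 0.93504; Si = 0.93504, O = 1.87008.
ΣO = 2.80111; factor = 6/ΣO = 2.14201.
Mg apfu = 0.74980 × 2.14201 = 1.606.

1.606 Mg apfu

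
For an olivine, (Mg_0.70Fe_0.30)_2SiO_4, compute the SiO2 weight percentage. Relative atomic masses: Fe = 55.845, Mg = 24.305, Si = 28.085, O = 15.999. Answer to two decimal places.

Formula mass = 159.615 g/mol.
1 Si → 1.0000 mol SiO2 per formula unit; M(SiO2) = 60.083, so SiO2 mass = 60.083 g.
60.083/159.615 × 100 = 37.64 wt%.

37.64 wt%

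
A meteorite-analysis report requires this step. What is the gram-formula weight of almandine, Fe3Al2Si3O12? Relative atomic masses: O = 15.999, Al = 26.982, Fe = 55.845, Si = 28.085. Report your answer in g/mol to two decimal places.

M = 3×55.845 + 2×26.982 + 3×28.085 + 12×15.999

497.74 g/mol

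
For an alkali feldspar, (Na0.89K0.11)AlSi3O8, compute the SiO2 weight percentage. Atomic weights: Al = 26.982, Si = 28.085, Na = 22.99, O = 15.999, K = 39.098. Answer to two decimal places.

Formula mass = 263.991 g/mol.
3 Si → 3.0000 mol SiO2 per formula unit; M(SiO2) = 60.083, so SiO2 mass = 180.249 g.
180.249/263.991 × 100 = 68.28 wt%.

68.28 wt%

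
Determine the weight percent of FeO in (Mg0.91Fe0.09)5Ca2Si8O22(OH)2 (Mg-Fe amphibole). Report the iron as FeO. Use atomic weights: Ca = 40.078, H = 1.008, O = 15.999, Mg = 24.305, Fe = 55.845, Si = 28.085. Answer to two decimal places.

Formula mass = 826.546 g/mol.
0.45 Fe → 0.4500 mol FeO per formula unit; M(FeO) = 71.844, so FeO mass = 32.330 g.
32.330/826.546 × 100 = 3.91 wt%.

3.91 wt%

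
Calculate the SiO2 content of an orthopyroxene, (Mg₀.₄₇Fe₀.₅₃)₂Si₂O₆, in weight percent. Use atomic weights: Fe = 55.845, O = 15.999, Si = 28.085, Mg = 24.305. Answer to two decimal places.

Formula mass = 234.206 g/mol.
2 Si → 2.0000 mol SiO2 per formula unit; M(SiO2) = 60.083, so SiO2 mass = 120.166 g.
120.166/234.206 × 100 = 51.31 wt%.

51.31 wt%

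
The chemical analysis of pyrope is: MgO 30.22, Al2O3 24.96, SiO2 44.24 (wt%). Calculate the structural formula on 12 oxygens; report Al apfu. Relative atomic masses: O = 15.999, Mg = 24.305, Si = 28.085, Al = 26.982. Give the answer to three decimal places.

1.987 Al apfu

30.22 wt% MgO ÷ 40.304 g/mol = 0.74980 mol, giving 0.74980 Mg and 0.74980 O.
24.96 wt% Al2O3 ÷ 101.961 g/mol = 0.24480 mol, giving 0.48960 Al and 0.73440 O.
44.24 wt% SiO2 ÷ 60.083 g/mol = 0.73631 mol, giving 0.73631 Si and 1.47262 O.
Oxygen sums to 2.95682; scaling by 12/2.95682 = 4.05841 puts the formula on 12 O.
Al: 0.48960 × 4.05841 = 1.987 atoms per formula unit.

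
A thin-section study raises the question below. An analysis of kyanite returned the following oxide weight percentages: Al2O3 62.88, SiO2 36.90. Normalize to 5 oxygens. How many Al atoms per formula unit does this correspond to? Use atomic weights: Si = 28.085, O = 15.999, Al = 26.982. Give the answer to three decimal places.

2.003 Al apfu

Al2O3: 62.88/101.961 = 0.61671 mol → 1.23342 mol Al, 1.85013 mol O.
SiO2: 36.90/60.083 = 0.61415 mol → 0.61415 mol Si, 1.22830 mol O.
Total oxygen = 3.07843 mol. Normalization factor = 5/3.07843 = 1.62420.
Al per 5 O = 1.23342 × 1.62420 = 2.003.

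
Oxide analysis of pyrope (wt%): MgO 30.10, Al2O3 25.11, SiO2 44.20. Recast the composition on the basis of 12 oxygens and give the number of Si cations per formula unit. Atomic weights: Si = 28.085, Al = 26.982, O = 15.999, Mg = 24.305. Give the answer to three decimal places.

2.985 Si apfu

30.10 wt% MgO ÷ 40.304 g/mol = 0.74682 mol, giving 0.74682 Mg and 0.74682 O.
25.11 wt% Al2O3 ÷ 101.961 g/mol = 0.24627 mol, giving 0.49254 Al and 0.73881 O.
44.20 wt% SiO2 ÷ 60.083 g/mol = 0.73565 mol, giving 0.73565 Si and 1.47130 O.
Oxygen sums to 2.95693; scaling by 12/2.95693 = 4.05826 puts the formula on 12 O.
Si: 0.73565 × 4.05826 = 2.985 atoms per formula unit.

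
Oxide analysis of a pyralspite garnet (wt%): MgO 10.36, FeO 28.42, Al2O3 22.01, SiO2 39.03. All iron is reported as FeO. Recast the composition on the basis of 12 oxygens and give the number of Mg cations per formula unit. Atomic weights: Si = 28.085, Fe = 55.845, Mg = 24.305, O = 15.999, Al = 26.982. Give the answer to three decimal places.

10.36 wt% MgO ÷ 40.304 g/mol = 0.25705 mol, giving 0.25705 Mg and 0.25705 O.
28.42 wt% FeO ÷ 71.844 g/mol = 0.39558 mol, giving 0.39558 Fe and 0.39558 O.
22.01 wt% Al2O3 ÷ 101.961 g/mol = 0.21587 mol, giving 0.43174 Al and 0.64761 O.
39.03 wt% SiO2 ÷ 60.083 g/mol = 0.64960 mol, giving 0.64960 Si and 1.29920 O.
Oxygen sums to 2.59944; scaling by 12/2.59944 = 4.61638 puts the formula on 12 O.
Mg: 0.25705 × 4.61638 = 1.187 atoms per formula unit.

1.187 Mg apfu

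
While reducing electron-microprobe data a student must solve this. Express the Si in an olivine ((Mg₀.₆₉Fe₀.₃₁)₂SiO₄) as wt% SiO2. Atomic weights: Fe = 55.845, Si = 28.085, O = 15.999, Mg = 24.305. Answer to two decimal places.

37.49 wt%

Formula mass = 160.246 g/mol.
1 Si → 1.0000 mol SiO2 per formula unit; M(SiO2) = 60.083, so SiO2 mass = 60.083 g.
60.083/160.246 × 100 = 37.49 wt%.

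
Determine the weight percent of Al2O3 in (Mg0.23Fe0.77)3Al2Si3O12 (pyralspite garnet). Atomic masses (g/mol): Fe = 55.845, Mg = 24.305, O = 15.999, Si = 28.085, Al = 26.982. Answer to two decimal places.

Formula mass = 475.979 g/mol.
2 Al → 1.0000 mol Al2O3 per formula unit; M(Al2O3) = 101.961, so Al2O3 mass = 101.961 g.
101.961/475.979 × 100 = 21.42 wt%.

21.42 wt%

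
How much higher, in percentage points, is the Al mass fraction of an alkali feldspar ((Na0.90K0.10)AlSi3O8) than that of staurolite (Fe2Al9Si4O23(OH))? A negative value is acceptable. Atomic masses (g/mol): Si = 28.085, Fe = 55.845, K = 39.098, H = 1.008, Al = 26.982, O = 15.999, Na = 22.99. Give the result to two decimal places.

-18.28 percentage points

M((Na0.90K0.10)AlSi3O8) = 263.830 g/mol, so wt% Al = 26.982/263.830 × 100 = 10.23%.
M(Fe2Al9Si4O23(OH)) = 851.852 g/mol, so wt% Al = 242.838/851.852 × 100 = 28.51%.
10.23 − 28.51 = -18.28 pp.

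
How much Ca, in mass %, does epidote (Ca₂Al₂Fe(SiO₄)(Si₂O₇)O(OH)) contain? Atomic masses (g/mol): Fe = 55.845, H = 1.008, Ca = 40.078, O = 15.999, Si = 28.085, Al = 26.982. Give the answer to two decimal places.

16.59 mass %

Molar mass of Ca₂Al₂Fe(SiO₄)(Si₂O₇)O(OH): 2·40.078 + 2·26.982 + 1·55.845 + 3·28.085 + 13·15.999 + 1·1.008 = 483.215 g/mol.
Mass of Ca per formula unit: 2 × 40.078 = 80.156 g.
Weight fraction Ca = 80.156 / 483.215 = 0.1659.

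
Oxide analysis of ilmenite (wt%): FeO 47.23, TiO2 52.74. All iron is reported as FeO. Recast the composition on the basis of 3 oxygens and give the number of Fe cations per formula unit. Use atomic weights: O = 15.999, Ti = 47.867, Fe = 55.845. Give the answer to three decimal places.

0.997 Fe apfu

FeO: 47.23/71.844 = 0.65740 mol → 0.65740 mol Fe, 0.65740 mol O.
TiO2: 52.74/79.865 = 0.66036 mol → 0.66036 mol Ti, 1.32072 mol O.
Total oxygen = 1.97812 mol. Normalization factor = 3/1.97812 = 1.51659.
Fe per 3 O = 0.65740 × 1.51659 = 0.997.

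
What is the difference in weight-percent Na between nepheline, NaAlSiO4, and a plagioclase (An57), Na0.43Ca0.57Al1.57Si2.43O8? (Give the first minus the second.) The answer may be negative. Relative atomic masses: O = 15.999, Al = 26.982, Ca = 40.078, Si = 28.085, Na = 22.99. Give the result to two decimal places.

Na in NaAlSiO4: molar mass 142.053 g/mol; 1×22.99 = 22.990 g → 16.18 wt%.
Na in Na0.43Ca0.57Al1.57Si2.43O8: molar mass 271.330 g/mol; 0.43×22.99 = 9.886 g → 3.64 wt%.
Difference = 16.18 − 3.64 = 12.54 percentage points.

12.54 percentage points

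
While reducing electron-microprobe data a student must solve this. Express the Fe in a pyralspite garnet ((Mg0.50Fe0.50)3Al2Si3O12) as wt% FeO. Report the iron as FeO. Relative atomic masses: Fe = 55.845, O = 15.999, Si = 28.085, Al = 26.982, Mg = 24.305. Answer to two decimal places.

23.93 wt%

Molar mass of (Mg0.50Fe0.50)3Al2Si3O12 = 1.50*24.305 + 1.50*55.845 + 2*26.982 + 3*28.085 + 12*15.999 = 450.432 g/mol.
Each formula unit contains 1.50 Fe, equivalent to 1.50/1 = 1.5000 mol FeO.
M(FeO) = 1×55.845 + 1×15.999 = 71.844 g/mol.
Mass of FeO per formula unit = 1.5000 × 71.844 = 107.766 g.
FeO wt% = 107.766 / 450.432 × 100 = 23.93%.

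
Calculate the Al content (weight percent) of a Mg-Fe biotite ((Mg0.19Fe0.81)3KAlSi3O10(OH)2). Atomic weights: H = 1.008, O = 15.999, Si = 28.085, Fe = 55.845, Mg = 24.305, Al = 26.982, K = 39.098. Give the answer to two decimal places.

5.46 weight percent

M((Mg0.19Fe0.81)3KAlSi3O10(OH)2) = 493.896 g/mol.
Al contributes 1 × 26.982 = 26.982 g per mole.
26.982/493.896 = 0.0546 → 5.46%.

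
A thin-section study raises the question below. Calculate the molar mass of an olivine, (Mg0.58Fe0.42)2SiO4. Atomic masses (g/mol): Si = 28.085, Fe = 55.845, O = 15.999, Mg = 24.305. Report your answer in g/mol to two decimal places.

Mg: 1.16 × 24.305 = 28.1938
Fe: 0.84 × 55.845 = 46.9098
Si: 1 × 28.085 = 28.0850
O: 4 × 15.999 = 63.9960
Summing the contributions gives the formula mass.

167.18 g/mol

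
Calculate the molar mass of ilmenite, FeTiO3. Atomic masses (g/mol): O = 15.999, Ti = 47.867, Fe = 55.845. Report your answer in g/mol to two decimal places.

The formula mass is the sum 1*55.845 + 1*47.867 + 3*15.999.

151.71 g/mol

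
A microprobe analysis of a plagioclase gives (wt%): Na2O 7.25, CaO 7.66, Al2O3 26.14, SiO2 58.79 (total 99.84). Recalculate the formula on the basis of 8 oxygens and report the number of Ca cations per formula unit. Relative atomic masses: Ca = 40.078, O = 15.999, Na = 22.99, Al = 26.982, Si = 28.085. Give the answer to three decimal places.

Na2O: 7.25/61.979 = 0.11698 mol → 0.23396 mol Na, 0.11698 mol O.
CaO: 7.66/56.077 = 0.13660 mol → 0.13660 mol Ca, 0.13660 mol O.
Al2O3: 26.14/101.961 = 0.25637 mol → 0.51274 mol Al, 0.76911 mol O.
SiO2: 58.79/60.083 = 0.97848 mol → 0.97848 mol Si, 1.95696 mol O.
Total oxygen = 2.97965 mol. Normalization factor = 8/2.97965 = 2.68488.
Ca per 8 O = 0.13660 × 2.68488 = 0.367.

0.367 Ca apfu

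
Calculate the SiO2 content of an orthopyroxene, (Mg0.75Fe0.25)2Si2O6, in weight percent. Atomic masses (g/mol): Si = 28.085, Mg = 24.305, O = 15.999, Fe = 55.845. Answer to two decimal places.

55.49 wt%

Formula mass = 216.544 g/mol.
2 Si → 2.0000 mol SiO2 per formula unit; M(SiO2) = 60.083, so SiO2 mass = 120.166 g.
120.166/216.544 × 100 = 55.49 wt%.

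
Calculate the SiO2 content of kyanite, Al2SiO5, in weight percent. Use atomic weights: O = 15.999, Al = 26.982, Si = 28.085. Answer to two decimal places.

37.08 wt%

M(Al2SiO5) = 162.044 g/mol; M(SiO2) = 60.083 g/mol.
Moles SiO2 per formula unit = 1 Si ÷ 1 = 1.0000.
SiO2 fraction = (1.0000 × 60.083) / 162.044 = 60.083/162.044 = 0.3708.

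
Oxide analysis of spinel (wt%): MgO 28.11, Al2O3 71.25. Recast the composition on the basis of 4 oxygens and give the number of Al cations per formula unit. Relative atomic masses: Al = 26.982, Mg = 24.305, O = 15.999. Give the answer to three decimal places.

MgO: 28.11/40.304 = 0.69745 mol → 0.69745 mol Mg, 0.69745 mol O.
Al2O3: 71.25/101.961 = 0.69880 mol → 1.39760 mol Al, 2.09640 mol O.
Total oxygen = 2.79385 mol. Normalization factor = 4/2.79385 = 1.43172.
Al per 4 O = 1.39760 × 1.43172 = 2.001.

2.001 Al apfu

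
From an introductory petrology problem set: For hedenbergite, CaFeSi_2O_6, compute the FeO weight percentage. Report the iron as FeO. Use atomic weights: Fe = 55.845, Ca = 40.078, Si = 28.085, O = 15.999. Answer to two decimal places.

M(CaFeSi_2O_6) = 248.087 g/mol; M(FeO) = 71.844 g/mol.
Moles FeO per formula unit = 1 Fe ÷ 1 = 1.0000.
FeO fraction = (1.0000 × 71.844) / 248.087 = 71.844/248.087 = 0.2896.

28.96 wt%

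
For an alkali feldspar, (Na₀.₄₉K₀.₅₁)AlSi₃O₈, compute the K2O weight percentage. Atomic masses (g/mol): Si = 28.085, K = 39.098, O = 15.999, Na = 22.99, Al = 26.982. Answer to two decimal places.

8.88 wt%

Formula mass = 270.434 g/mol.
0.51 K → 0.2550 mol K2O per formula unit; M(K2O) = 94.195, so K2O mass = 24.020 g.
24.020/270.434 × 100 = 8.88 wt%.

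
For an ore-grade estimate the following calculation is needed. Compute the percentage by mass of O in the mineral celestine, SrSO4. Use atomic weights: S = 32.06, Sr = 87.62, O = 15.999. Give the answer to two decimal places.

Molar mass of SrSO4: 1·87.62 + 1·32.06 + 4·15.999 = 183.676 g/mol.
Mass of O per formula unit: 4 × 15.999 = 63.996 g.
Weight fraction O = 63.996 / 183.676 = 0.3484.

34.84 wt%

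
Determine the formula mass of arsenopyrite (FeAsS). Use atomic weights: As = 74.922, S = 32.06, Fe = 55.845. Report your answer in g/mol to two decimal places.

M = 1×55.845 + 1×74.922 + 1×32.06

162.83 g/mol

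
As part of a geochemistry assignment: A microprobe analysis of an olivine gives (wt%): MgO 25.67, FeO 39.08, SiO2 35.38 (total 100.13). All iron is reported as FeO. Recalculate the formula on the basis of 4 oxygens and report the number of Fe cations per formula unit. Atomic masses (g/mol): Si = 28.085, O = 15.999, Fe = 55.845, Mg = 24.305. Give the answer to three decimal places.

MgO: 25.67/40.304 = 0.63691 mol → 0.63691 mol Mg, 0.63691 mol O.
FeO: 39.08/71.844 = 0.54396 mol → 0.54396 mol Fe, 0.54396 mol O.
SiO2: 35.38/60.083 = 0.58885 mol → 0.58885 mol Si, 1.17770 mol O.
Total oxygen = 2.35857 mol. Normalization factor = 4/2.35857 = 1.69594.
Fe per 4 O = 0.54396 × 1.69594 = 0.923.

0.923 Fe apfu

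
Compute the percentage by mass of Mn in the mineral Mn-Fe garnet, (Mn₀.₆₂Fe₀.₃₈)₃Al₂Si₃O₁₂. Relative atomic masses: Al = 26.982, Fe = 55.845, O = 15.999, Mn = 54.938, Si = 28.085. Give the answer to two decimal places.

M((Mn₀.₆₂Fe₀.₃₈)₃Al₂Si₃O₁₂) = 496.055 g/mol.
Mn contributes 1.86 × 54.938 = 102.185 g per mole.
102.185/496.055 = 0.2060 → 20.60%.

20.60 wt%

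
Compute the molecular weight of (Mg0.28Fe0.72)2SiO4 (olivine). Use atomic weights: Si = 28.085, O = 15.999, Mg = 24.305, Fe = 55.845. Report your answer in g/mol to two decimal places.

186.11 g/mol

The formula mass is the sum 0.56*24.305 + 1.44*55.845 + 1*28.085 + 4*15.999.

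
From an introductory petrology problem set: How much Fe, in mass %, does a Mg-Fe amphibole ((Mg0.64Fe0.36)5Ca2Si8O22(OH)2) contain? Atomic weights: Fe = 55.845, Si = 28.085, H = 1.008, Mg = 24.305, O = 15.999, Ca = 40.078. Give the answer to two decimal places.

11.57 mass %

M((Mg0.64Fe0.36)5Ca2Si8O22(OH)2) = 869.125 g/mol.
Fe contributes 1.80 × 55.845 = 100.521 g per mole.
100.521/869.125 = 0.1157 → 11.57%.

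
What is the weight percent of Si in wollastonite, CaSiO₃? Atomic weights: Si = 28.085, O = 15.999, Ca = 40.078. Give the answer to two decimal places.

24.18 wt%

Formula mass = 1×40.078 + 1×28.085 + 3×15.999 = 116.160 g/mol, of which 28.085 g is Si.
So Si makes up 28.085/116.160 = 0.2418 of the mass, i.e. 24.18%.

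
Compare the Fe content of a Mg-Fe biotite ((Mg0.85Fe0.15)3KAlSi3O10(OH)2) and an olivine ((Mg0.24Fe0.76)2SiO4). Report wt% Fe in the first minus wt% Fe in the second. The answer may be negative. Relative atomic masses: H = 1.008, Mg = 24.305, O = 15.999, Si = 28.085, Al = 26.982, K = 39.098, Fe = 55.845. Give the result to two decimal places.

-39.18 percentage points

M((Mg0.85Fe0.15)3KAlSi3O10(OH)2) = 431.447 g/mol, so wt% Fe = 25.130/431.447 × 100 = 5.82%.
M((Mg0.24Fe0.76)2SiO4) = 188.632 g/mol, so wt% Fe = 84.884/188.632 × 100 = 45.00%.
5.82 − 45.00 = -39.18 pp.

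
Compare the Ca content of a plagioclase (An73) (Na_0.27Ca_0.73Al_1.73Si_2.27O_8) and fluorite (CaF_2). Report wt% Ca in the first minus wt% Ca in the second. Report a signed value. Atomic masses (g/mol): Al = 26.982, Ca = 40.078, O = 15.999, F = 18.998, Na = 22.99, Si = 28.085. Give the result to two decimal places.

First mineral: 29.257 g Ca in 273.888 g formula = 10.68 wt% Ca.
Second mineral: 40.078 g Ca in 78.074 g formula = 51.33 wt% Ca.
10.68% − 51.33% gives a difference of -40.65 percentage points.

-40.65 percentage points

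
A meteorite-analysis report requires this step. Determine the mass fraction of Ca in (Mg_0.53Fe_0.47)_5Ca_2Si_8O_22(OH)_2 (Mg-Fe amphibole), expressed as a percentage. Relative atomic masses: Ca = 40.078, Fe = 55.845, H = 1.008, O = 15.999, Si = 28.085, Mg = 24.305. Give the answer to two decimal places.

9.04 mass %

M((Mg_0.53Fe_0.47)_5Ca_2Si_8O_22(OH)_2) = 886.472 g/mol.
Ca contributes 2 × 40.078 = 80.156 g per mole.
80.156/886.472 = 0.0904 → 9.04%.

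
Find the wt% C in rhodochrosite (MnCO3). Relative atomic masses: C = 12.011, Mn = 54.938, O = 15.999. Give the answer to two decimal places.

10.45 weight percent

Molar mass of MnCO3: 1*54.938 + 1*12.011 + 3*15.999 = 114.946 g/mol.
Mass of C per formula unit: 1 × 12.011 = 12.011 g.
Weight fraction C = 12.011 / 114.946 = 0.1045.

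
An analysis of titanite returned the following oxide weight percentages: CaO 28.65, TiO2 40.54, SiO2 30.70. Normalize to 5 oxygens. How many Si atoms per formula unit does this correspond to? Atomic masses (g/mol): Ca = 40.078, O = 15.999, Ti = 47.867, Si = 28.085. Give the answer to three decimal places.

1.003 Si apfu

CaO (M=56.077): mol = 0.51090; Ca = 0.51090, O = 0.51090.
TiO2 (M=79.865): mol = 0.50761; Ti = 0.50761, O = 1.01522.
SiO2 (M=60.083): mol = 0.51096; Si = 0.51096, O = 1.02192.
ΣO = 2.54804; factor = 5/ΣO = 1.96229.
Si apfu = 0.51096 × 1.96229 = 1.003.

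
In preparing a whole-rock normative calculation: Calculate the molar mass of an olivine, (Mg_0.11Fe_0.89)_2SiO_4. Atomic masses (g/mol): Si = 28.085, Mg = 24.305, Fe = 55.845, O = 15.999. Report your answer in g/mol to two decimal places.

Mg: 0.22 × 24.305 = 5.3471
Fe: 1.78 × 55.845 = 99.4041
Si: 1 × 28.085 = 28.0850
O: 4 × 15.999 = 63.9960
Summing the contributions gives the formula mass.

196.83 g/mol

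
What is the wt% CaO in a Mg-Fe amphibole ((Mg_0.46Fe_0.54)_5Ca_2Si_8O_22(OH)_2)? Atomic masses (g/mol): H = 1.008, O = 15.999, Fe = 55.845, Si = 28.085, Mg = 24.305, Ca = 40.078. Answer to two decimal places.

12.50 wt%

Molar mass of (Mg_0.46Fe_0.54)_5Ca_2Si_8O_22(OH)_2 = 2.30×24.305 + 2.70×55.845 + 2×40.078 + 8×28.085 + 24×15.999 + 2×1.008 = 897.511 g/mol.
Each formula unit contains 2 Ca, equivalent to 2/1 = 2.0000 mol CaO.
M(CaO) = 1×40.078 + 1×15.999 = 56.077 g/mol.
Mass of CaO per formula unit = 2.0000 × 56.077 = 112.154 g.
CaO wt% = 112.154 / 897.511 × 100 = 12.50%.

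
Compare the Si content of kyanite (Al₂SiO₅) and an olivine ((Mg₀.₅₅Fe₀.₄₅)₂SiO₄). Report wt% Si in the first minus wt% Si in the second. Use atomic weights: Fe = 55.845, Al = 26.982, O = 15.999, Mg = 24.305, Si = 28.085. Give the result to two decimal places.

M(Al₂SiO₅) = 162.044 g/mol, so wt% Si = 28.085/162.044 × 100 = 17.33%.
M((Mg₀.₅₅Fe₀.₄₅)₂SiO₄) = 169.077 g/mol, so wt% Si = 28.085/169.077 × 100 = 16.61%.
17.33 − 16.61 = 0.72 pp.

0.72 percentage points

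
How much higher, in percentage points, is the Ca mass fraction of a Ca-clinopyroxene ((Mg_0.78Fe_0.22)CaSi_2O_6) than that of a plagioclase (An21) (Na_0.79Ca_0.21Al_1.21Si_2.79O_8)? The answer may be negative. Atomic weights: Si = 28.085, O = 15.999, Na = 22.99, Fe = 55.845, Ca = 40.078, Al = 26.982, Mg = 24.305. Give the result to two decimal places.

M((Mg_0.78Fe_0.22)CaSi_2O_6) = 223.486 g/mol, so wt% Ca = 40.078/223.486 × 100 = 17.93%.
M(Na_0.79Ca_0.21Al_1.21Si_2.79O_8) = 265.576 g/mol, so wt% Ca = 8.416/265.576 × 100 = 3.17%.
17.93 − 3.17 = 14.76 pp.

14.76 percentage points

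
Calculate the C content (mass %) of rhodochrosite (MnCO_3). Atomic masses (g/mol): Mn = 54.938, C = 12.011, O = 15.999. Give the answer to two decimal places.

10.45 mass %

Molar mass of MnCO_3: 1×54.938 + 1×12.011 + 3×15.999 = 114.946 g/mol.
Mass of C per formula unit: 1 × 12.011 = 12.011 g.
Weight fraction C = 12.011 / 114.946 = 0.1045.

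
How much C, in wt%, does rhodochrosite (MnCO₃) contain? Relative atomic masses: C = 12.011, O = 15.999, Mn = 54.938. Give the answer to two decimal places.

M(MnCO₃) = 114.946 g/mol.
C contributes 1 × 12.011 = 12.011 g per mole.
12.011/114.946 = 0.1045 → 10.45%.

10.45 wt%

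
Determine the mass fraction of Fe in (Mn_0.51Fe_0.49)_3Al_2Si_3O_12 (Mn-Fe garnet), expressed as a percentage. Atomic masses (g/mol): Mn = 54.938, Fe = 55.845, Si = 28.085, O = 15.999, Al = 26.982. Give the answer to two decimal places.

M((Mn_0.51Fe_0.49)_3Al_2Si_3O_12) = 496.354 g/mol.
Fe contributes 1.47 × 55.845 = 82.092 g per mole.
82.092/496.354 = 0.1654 → 16.54%.

16.54 mass %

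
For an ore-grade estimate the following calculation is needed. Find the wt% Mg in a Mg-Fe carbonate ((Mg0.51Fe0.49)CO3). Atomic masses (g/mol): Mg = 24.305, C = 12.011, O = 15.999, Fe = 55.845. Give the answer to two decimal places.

M((Mg0.51Fe0.49)CO3) = 99.768 g/mol.
Mg contributes 0.51 × 24.305 = 12.396 g per mole.
12.396/99.768 = 0.1242 → 12.42%.

12.42 mass %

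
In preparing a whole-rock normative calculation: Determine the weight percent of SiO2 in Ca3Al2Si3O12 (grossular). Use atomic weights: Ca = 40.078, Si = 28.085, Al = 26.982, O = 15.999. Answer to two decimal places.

Formula mass = 450.441 g/mol.
3 Si → 3.0000 mol SiO2 per formula unit; M(SiO2) = 60.083, so SiO2 mass = 180.249 g.
180.249/450.441 × 100 = 40.02 wt%.

40.02 wt%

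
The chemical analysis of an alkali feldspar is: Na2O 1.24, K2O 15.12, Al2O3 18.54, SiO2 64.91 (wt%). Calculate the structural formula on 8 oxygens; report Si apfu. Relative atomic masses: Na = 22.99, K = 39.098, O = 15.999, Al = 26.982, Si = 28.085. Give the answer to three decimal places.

Na2O: 1.24/61.979 = 0.02001 mol → 0.04002 mol Na, 0.02001 mol O.
K2O: 15.12/94.195 = 0.16052 mol → 0.32104 mol K, 0.16052 mol O.
Al2O3: 18.54/101.961 = 0.18183 mol → 0.36366 mol Al, 0.54549 mol O.
SiO2: 64.91/60.083 = 1.08034 mol → 1.08034 mol Si, 2.16068 mol O.
Total oxygen = 2.88670 mol. Normalization factor = 8/2.88670 = 2.77133.
Si per 8 O = 1.08034 × 2.77133 = 2.994.

2.994 Si apfu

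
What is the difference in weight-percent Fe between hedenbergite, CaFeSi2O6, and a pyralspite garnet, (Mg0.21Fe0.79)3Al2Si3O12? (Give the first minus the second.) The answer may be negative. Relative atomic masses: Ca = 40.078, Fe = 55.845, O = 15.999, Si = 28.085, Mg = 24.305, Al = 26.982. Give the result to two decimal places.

M(CaFeSi2O6) = 248.087 g/mol, so wt% Fe = 55.845/248.087 × 100 = 22.51%.
M((Mg0.21Fe0.79)3Al2Si3O12) = 477.872 g/mol, so wt% Fe = 132.353/477.872 × 100 = 27.70%.
22.51 − 27.70 = -5.19 pp.

-5.19 percentage points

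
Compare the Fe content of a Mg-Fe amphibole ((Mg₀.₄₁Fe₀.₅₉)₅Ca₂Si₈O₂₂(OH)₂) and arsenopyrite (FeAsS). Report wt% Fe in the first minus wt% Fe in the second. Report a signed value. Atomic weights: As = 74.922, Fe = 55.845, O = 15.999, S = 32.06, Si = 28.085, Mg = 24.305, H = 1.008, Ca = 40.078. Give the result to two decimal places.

-16.10 percentage points

Fe in (Mg₀.₄₁Fe₀.₅₉)₅Ca₂Si₈O₂₂(OH)₂: molar mass 905.396 g/mol; 2.95×55.845 = 164.743 g → 18.20 wt%.
Fe in FeAsS: molar mass 162.827 g/mol; 1×55.845 = 55.845 g → 34.30 wt%.
Difference = 18.20 − 34.30 = -16.10 percentage points.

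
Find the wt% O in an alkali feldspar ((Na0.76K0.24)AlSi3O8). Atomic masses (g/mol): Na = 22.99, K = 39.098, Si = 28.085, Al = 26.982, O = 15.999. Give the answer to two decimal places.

48.10 weight percent

Formula mass = 0.76*22.99 + 0.24*39.098 + 1*26.982 + 3*28.085 + 8*15.999 = 266.085 g/mol, of which 127.992 g is O.
So O makes up 127.992/266.085 = 0.4810 of the mass, i.e. 48.10%.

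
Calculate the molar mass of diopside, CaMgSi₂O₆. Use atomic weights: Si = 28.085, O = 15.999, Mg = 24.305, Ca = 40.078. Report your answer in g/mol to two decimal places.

M = 1·40.078 + 1·24.305 + 2·28.085 + 6·15.999

216.55 g/mol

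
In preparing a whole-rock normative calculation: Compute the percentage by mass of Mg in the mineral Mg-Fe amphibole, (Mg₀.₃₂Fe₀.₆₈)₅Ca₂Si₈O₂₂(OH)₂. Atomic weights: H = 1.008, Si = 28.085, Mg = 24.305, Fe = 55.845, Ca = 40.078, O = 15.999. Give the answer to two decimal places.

4.23 wt%

Formula mass = 1.60*24.305 + 3.40*55.845 + 2*40.078 + 8*28.085 + 24*15.999 + 2*1.008 = 919.589 g/mol, of which 38.888 g is Mg.
So Mg makes up 38.888/919.589 = 0.0423 of the mass, i.e. 4.23%.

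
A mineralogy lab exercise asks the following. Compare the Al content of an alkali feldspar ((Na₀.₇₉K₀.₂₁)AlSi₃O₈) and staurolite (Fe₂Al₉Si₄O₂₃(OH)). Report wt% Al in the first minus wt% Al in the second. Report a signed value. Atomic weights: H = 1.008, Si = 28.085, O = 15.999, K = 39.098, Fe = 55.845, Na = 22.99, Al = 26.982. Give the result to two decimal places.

First mineral: 26.982 g Al in 265.602 g formula = 10.16 wt% Al.
Second mineral: 242.838 g Al in 851.852 g formula = 28.51 wt% Al.
10.16% − 28.51% gives a difference of -18.35 percentage points.

-18.35 percentage points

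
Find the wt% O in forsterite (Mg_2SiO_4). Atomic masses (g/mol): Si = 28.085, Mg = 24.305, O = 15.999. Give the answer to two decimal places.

M(Mg_2SiO_4) = 140.691 g/mol.
O contributes 4 × 15.999 = 63.996 g per mole.
63.996/140.691 = 0.4549 → 45.49%.

45.49 mass %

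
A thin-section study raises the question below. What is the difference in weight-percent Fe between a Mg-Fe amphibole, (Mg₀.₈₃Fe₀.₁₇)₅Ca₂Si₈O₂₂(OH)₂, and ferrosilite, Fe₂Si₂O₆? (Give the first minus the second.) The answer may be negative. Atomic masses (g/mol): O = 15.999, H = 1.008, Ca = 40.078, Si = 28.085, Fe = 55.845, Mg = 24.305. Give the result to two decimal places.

First mineral: 47.468 g Fe in 839.162 g formula = 5.66 wt% Fe.
Second mineral: 111.690 g Fe in 263.854 g formula = 42.33 wt% Fe.
5.66% − 42.33% gives a difference of -36.67 percentage points.

-36.67 percentage points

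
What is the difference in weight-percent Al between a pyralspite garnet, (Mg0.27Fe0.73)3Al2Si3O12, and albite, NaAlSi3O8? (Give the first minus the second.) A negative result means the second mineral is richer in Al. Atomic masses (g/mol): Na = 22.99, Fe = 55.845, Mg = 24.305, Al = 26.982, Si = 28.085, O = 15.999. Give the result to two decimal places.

1.14 percentage points

First mineral: 53.964 g Al in 472.195 g formula = 11.43 wt% Al.
Second mineral: 26.982 g Al in 262.219 g formula = 10.29 wt% Al.
11.43% − 10.29% gives a difference of 1.14 percentage points.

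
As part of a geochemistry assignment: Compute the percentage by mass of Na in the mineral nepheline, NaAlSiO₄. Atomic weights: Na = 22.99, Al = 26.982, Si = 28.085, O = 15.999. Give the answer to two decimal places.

16.18 mass %

Formula mass = 1·22.99 + 1·26.982 + 1·28.085 + 4·15.999 = 142.053 g/mol, of which 22.990 g is Na.
So Na makes up 22.990/142.053 = 0.1618 of the mass, i.e. 16.18%.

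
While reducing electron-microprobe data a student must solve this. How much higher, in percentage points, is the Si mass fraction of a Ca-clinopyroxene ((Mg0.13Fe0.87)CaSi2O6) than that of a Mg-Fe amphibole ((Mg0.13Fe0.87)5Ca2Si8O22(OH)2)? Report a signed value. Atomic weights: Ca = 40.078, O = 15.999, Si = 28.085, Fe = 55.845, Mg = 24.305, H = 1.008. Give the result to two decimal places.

M((Mg0.13Fe0.87)CaSi2O6) = 243.987 g/mol, so wt% Si = 56.170/243.987 × 100 = 23.02%.
M((Mg0.13Fe0.87)5Ca2Si8O22(OH)2) = 949.552 g/mol, so wt% Si = 224.680/949.552 × 100 = 23.66%.
23.02 − 23.66 = -0.64 pp.

-0.64 percentage points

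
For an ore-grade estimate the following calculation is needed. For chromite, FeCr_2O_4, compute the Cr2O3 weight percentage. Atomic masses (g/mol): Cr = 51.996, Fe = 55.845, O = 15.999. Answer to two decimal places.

Molar mass of FeCr_2O_4 = 1·55.845 + 2·51.996 + 4·15.999 = 223.833 g/mol.
Each formula unit contains 2 Cr, equivalent to 2/2 = 1.0000 mol Cr2O3.
M(Cr2O3) = 2×51.996 + 3×15.999 = 151.989 g/mol.
Mass of Cr2O3 per formula unit = 1.0000 × 151.989 = 151.989 g.
Cr2O3 wt% = 151.989 / 223.833 × 100 = 67.90%.

67.90 wt%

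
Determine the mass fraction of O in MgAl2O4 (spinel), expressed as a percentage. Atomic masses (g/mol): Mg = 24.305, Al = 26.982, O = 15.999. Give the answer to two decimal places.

Formula mass = 1*24.305 + 2*26.982 + 4*15.999 = 142.265 g/mol, of which 63.996 g is O.
So O makes up 63.996/142.265 = 0.4498 of the mass, i.e. 44.98%.

44.98 wt%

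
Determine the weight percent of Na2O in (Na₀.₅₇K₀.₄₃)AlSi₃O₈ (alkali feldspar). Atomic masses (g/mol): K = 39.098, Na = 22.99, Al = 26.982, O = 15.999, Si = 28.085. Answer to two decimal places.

Formula mass = 269.145 g/mol.
0.57 Na → 0.2850 mol Na2O per formula unit; M(Na2O) = 61.979, so Na2O mass = 17.664 g.
17.664/269.145 × 100 = 6.56 wt%.

6.56 wt%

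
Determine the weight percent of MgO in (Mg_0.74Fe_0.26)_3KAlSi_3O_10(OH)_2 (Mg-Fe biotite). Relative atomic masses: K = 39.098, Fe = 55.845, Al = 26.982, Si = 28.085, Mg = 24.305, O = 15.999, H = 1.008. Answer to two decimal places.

Formula mass = 441.855 g/mol.
2.22 Mg → 2.2200 mol MgO per formula unit; M(MgO) = 40.304, so MgO mass = 89.475 g.
89.475/441.855 × 100 = 20.25 wt%.

20.25 wt%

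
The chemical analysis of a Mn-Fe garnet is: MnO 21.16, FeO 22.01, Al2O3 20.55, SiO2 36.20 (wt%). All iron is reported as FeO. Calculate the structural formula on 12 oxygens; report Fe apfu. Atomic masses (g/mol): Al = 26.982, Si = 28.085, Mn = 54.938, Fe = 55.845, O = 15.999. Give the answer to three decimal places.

21.16 wt% MnO ÷ 70.937 g/mol = 0.29829 mol, giving 0.29829 Mn and 0.29829 O.
22.01 wt% FeO ÷ 71.844 g/mol = 0.30636 mol, giving 0.30636 Fe and 0.30636 O.
20.55 wt% Al2O3 ÷ 101.961 g/mol = 0.20155 mol, giving 0.40310 Al and 0.60465 O.
36.20 wt% SiO2 ÷ 60.083 g/mol = 0.60250 mol, giving 0.60250 Si and 1.20500 O.
Oxygen sums to 2.41430; scaling by 12/2.41430 = 4.97038 puts the formula on 12 O.
Fe: 0.30636 × 4.97038 = 1.523 atoms per formula unit.

1.523 Fe apfu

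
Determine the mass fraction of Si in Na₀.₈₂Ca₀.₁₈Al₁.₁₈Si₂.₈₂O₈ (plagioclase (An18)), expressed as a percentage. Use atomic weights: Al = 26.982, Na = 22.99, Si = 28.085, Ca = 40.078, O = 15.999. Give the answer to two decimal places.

Formula mass = 0.82*22.99 + 0.18*40.078 + 1.18*26.982 + 2.82*28.085 + 8*15.999 = 265.096 g/mol, of which 79.200 g is Si.
So Si makes up 79.200/265.096 = 0.2988 of the mass, i.e. 29.88%.

29.88 mass %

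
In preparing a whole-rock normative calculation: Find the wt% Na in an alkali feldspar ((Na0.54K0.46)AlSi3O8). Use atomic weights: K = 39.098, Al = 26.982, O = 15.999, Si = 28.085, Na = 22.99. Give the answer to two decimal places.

4.60 wt%

Formula mass = 0.54*22.99 + 0.46*39.098 + 1*26.982 + 3*28.085 + 8*15.999 = 269.629 g/mol, of which 12.415 g is Na.
So Na makes up 12.415/269.629 = 0.0460 of the mass, i.e. 4.60%.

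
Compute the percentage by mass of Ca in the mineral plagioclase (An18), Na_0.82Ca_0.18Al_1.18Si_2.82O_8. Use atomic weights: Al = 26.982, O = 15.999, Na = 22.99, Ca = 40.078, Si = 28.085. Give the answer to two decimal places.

2.72 wt%

Molar mass of Na_0.82Ca_0.18Al_1.18Si_2.82O_8: 0.82*22.99 + 0.18*40.078 + 1.18*26.982 + 2.82*28.085 + 8*15.999 = 265.096 g/mol.
Mass of Ca per formula unit: 0.18 × 40.078 = 7.214 g.
Weight fraction Ca = 7.214 / 265.096 = 0.0272.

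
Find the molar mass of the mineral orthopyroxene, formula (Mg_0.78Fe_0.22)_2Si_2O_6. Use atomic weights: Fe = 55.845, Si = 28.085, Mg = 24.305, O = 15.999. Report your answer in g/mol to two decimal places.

214.65 g/mol

M = 1.56·24.305 + 0.44·55.845 + 2·28.085 + 6·15.999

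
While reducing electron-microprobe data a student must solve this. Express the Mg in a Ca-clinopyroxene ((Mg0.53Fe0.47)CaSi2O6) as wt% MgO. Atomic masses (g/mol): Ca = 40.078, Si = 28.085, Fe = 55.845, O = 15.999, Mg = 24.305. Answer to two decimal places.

9.23 wt%

Formula mass = 231.371 g/mol.
0.53 Mg → 0.5300 mol MgO per formula unit; M(MgO) = 40.304, so MgO mass = 21.361 g.
21.361/231.371 × 100 = 9.23 wt%.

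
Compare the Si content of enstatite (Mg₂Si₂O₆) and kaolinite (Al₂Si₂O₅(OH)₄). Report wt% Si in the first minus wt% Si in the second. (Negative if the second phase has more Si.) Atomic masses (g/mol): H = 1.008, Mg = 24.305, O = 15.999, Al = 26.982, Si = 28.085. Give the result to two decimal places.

6.22 percentage points

Si in Mg₂Si₂O₆: molar mass 200.774 g/mol; 2×28.085 = 56.170 g → 27.98 wt%.
Si in Al₂Si₂O₅(OH)₄: molar mass 258.157 g/mol; 2×28.085 = 56.170 g → 21.76 wt%.
Difference = 27.98 − 21.76 = 6.22 percentage points.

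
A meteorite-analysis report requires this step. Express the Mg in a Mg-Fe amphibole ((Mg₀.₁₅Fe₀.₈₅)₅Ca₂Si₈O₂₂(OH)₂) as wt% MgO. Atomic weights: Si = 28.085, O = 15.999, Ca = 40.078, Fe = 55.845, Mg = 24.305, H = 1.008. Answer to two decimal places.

Molar mass of (Mg₀.₁₅Fe₀.₈₅)₅Ca₂Si₈O₂₂(OH)₂ = 0.75×24.305 + 4.25×55.845 + 2×40.078 + 8×28.085 + 24×15.999 + 2×1.008 = 946.398 g/mol.
Each formula unit contains 0.75 Mg, equivalent to 0.75/1 = 0.7500 mol MgO.
M(MgO) = 1×24.305 + 1×15.999 = 40.304 g/mol.
Mass of MgO per formula unit = 0.7500 × 40.304 = 30.228 g.
MgO wt% = 30.228 / 946.398 × 100 = 3.19%.

3.19 wt%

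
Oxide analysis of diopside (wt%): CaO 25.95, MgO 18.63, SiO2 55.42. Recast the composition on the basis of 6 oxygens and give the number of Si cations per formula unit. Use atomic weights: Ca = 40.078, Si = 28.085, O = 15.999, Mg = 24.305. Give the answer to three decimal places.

1.998 Si apfu

CaO: 25.95/56.077 = 0.46276 mol → 0.46276 mol Ca, 0.46276 mol O.
MgO: 18.63/40.304 = 0.46224 mol → 0.46224 mol Mg, 0.46224 mol O.
SiO2: 55.42/60.083 = 0.92239 mol → 0.92239 mol Si, 1.84478 mol O.
Total oxygen = 2.76978 mol. Normalization factor = 6/2.76978 = 2.16624.
Si per 6 O = 0.92239 × 2.16624 = 1.998.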